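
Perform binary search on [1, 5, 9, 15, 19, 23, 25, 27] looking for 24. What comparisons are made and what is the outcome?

Binary search for 24 in [1, 5, 9, 15, 19, 23, 25, 27]:

lo=0, hi=7, mid=3, arr[mid]=15 -> 15 < 24, search right half
lo=4, hi=7, mid=5, arr[mid]=23 -> 23 < 24, search right half
lo=6, hi=7, mid=6, arr[mid]=25 -> 25 > 24, search left half
lo=6 > hi=5, target 24 not found

Binary search determines that 24 is not in the array after 3 comparisons. The search space was exhausted without finding the target.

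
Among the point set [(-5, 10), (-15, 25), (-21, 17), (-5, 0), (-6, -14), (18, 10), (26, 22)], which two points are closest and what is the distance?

Computing all pairwise distances among 7 points:

d((-5, 10), (-15, 25)) = 18.0278
d((-5, 10), (-21, 17)) = 17.4642
d((-5, 10), (-5, 0)) = 10.0 <-- minimum
d((-5, 10), (-6, -14)) = 24.0208
d((-5, 10), (18, 10)) = 23.0
d((-5, 10), (26, 22)) = 33.2415
d((-15, 25), (-21, 17)) = 10.0 <-- minimum
d((-15, 25), (-5, 0)) = 26.9258
d((-15, 25), (-6, -14)) = 40.025
d((-15, 25), (18, 10)) = 36.2491
d((-15, 25), (26, 22)) = 41.1096
d((-21, 17), (-5, 0)) = 23.3452
d((-21, 17), (-6, -14)) = 34.4384
d((-21, 17), (18, 10)) = 39.6232
d((-21, 17), (26, 22)) = 47.2652
d((-5, 0), (-6, -14)) = 14.0357
d((-5, 0), (18, 10)) = 25.0799
d((-5, 0), (26, 22)) = 38.0132
d((-6, -14), (18, 10)) = 33.9411
d((-6, -14), (26, 22)) = 48.1664
d((18, 10), (26, 22)) = 14.4222

Minimum distance: 10.0 (tie among 2 pairs: (-5, 10) and (-5, 0); (-15, 25) and (-21, 17))

The minimum Euclidean distance is 10.0. There is a tie: 2 pairs achieve this minimum — (-5, 10) and (-5, 0); (-15, 25) and (-21, 17). Any of these is a valid closest pair. For 7 points, brute-force pairwise comparison is shown above. For large n, the divide-and-conquer algorithm (sort by x, recurse on halves, check the dividing strip) achieves O(n log n).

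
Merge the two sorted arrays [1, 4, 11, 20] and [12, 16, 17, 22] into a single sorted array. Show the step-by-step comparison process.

Merging process:

Compare 1 vs 12: take 1 from left. Merged: [1]
Compare 4 vs 12: take 4 from left. Merged: [1, 4]
Compare 11 vs 12: take 11 from left. Merged: [1, 4, 11]
Compare 20 vs 12: take 12 from right. Merged: [1, 4, 11, 12]
Compare 20 vs 16: take 16 from right. Merged: [1, 4, 11, 12, 16]
Compare 20 vs 17: take 17 from right. Merged: [1, 4, 11, 12, 16, 17]
Compare 20 vs 22: take 20 from left. Merged: [1, 4, 11, 12, 16, 17, 20]
Append remaining from right: [22]. Merged: [1, 4, 11, 12, 16, 17, 20, 22]

Final merged array: [1, 4, 11, 12, 16, 17, 20, 22]
Total comparisons: 7

The merged array is [1, 4, 11, 12, 16, 17, 20, 22], requiring 7 comparisons. The merge step runs in O(n) time where n is the total number of elements.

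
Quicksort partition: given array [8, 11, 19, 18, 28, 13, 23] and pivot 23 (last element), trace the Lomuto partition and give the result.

Lomuto partition with pivot = 23:

Initial array: [8, 11, 19, 18, 28, 13, 23]

arr[0]=8 <= 23: swap with position 0, array becomes [8, 11, 19, 18, 28, 13, 23]
arr[1]=11 <= 23: swap with position 1, array becomes [8, 11, 19, 18, 28, 13, 23]
arr[2]=19 <= 23: swap with position 2, array becomes [8, 11, 19, 18, 28, 13, 23]
arr[3]=18 <= 23: swap with position 3, array becomes [8, 11, 19, 18, 28, 13, 23]
arr[4]=28 > 23: no swap
arr[5]=13 <= 23: swap with position 4, array becomes [8, 11, 19, 18, 13, 28, 23]

Place pivot at position 5: [8, 11, 19, 18, 13, 23, 28]
Pivot position: 5

After partitioning with pivot 23, the array becomes [8, 11, 19, 18, 13, 23, 28]. The pivot is placed at index 5. All elements to the left of the pivot are <= 23, and all elements to the right are > 23.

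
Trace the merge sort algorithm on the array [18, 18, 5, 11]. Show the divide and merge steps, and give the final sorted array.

Merge sort trace:

Split: [18, 18, 5, 11] -> [18, 18] and [5, 11]
  Split: [18, 18] -> [18] and [18]
  Merge: [18] + [18] -> [18, 18]
  Split: [5, 11] -> [5] and [11]
  Merge: [5] + [11] -> [5, 11]
Merge: [18, 18] + [5, 11] -> [5, 11, 18, 18]

Final sorted array: [5, 11, 18, 18]

The merge sort proceeds by recursively splitting the array and merging sorted halves.
After all merges, the sorted array is [5, 11, 18, 18].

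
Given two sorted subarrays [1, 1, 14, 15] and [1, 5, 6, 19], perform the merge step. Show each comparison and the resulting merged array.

Merging process:

Compare 1 vs 1: take 1 from left. Merged: [1]
Compare 1 vs 1: take 1 from left. Merged: [1, 1]
Compare 14 vs 1: take 1 from right. Merged: [1, 1, 1]
Compare 14 vs 5: take 5 from right. Merged: [1, 1, 1, 5]
Compare 14 vs 6: take 6 from right. Merged: [1, 1, 1, 5, 6]
Compare 14 vs 19: take 14 from left. Merged: [1, 1, 1, 5, 6, 14]
Compare 15 vs 19: take 15 from left. Merged: [1, 1, 1, 5, 6, 14, 15]
Append remaining from right: [19]. Merged: [1, 1, 1, 5, 6, 14, 15, 19]

Final merged array: [1, 1, 1, 5, 6, 14, 15, 19]
Total comparisons: 7

The merged array is [1, 1, 1, 5, 6, 14, 15, 19], requiring 7 comparisons. The merge step runs in O(n) time where n is the total number of elements.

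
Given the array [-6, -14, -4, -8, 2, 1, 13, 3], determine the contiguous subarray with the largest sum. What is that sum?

Using Kadane's algorithm on [-6, -14, -4, -8, 2, 1, 13, 3]:

Scanning through the array:
Position 1 (value -14): max_ending_here = -14, max_so_far = -6
Position 2 (value -4): max_ending_here = -4, max_so_far = -4
Position 3 (value -8): max_ending_here = -8, max_so_far = -4
Position 4 (value 2): max_ending_here = 2, max_so_far = 2
Position 5 (value 1): max_ending_here = 3, max_so_far = 3
Position 6 (value 13): max_ending_here = 16, max_so_far = 16
Position 7 (value 3): max_ending_here = 19, max_so_far = 19

Maximum subarray: [2, 1, 13, 3]
Maximum sum: 19

The maximum subarray is [2, 1, 13, 3] with sum 19. This subarray runs from index 4 to index 7.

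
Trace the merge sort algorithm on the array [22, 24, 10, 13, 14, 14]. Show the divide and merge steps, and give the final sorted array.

Merge sort trace:

Split: [22, 24, 10, 13, 14, 14] -> [22, 24, 10] and [13, 14, 14]
  Split: [22, 24, 10] -> [22] and [24, 10]
    Split: [24, 10] -> [24] and [10]
    Merge: [24] + [10] -> [10, 24]
  Merge: [22] + [10, 24] -> [10, 22, 24]
  Split: [13, 14, 14] -> [13] and [14, 14]
    Split: [14, 14] -> [14] and [14]
    Merge: [14] + [14] -> [14, 14]
  Merge: [13] + [14, 14] -> [13, 14, 14]
Merge: [10, 22, 24] + [13, 14, 14] -> [10, 13, 14, 14, 22, 24]

Final sorted array: [10, 13, 14, 14, 22, 24]

The merge sort proceeds by recursively splitting the array and merging sorted halves.
After all merges, the sorted array is [10, 13, 14, 14, 22, 24].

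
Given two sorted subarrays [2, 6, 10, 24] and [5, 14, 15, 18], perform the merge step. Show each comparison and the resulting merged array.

Merging process:

Compare 2 vs 5: take 2 from left. Merged: [2]
Compare 6 vs 5: take 5 from right. Merged: [2, 5]
Compare 6 vs 14: take 6 from left. Merged: [2, 5, 6]
Compare 10 vs 14: take 10 from left. Merged: [2, 5, 6, 10]
Compare 24 vs 14: take 14 from right. Merged: [2, 5, 6, 10, 14]
Compare 24 vs 15: take 15 from right. Merged: [2, 5, 6, 10, 14, 15]
Compare 24 vs 18: take 18 from right. Merged: [2, 5, 6, 10, 14, 15, 18]
Append remaining from left: [24]. Merged: [2, 5, 6, 10, 14, 15, 18, 24]

Final merged array: [2, 5, 6, 10, 14, 15, 18, 24]
Total comparisons: 7

The merged array is [2, 5, 6, 10, 14, 15, 18, 24], requiring 7 comparisons. The merge step runs in O(n) time where n is the total number of elements.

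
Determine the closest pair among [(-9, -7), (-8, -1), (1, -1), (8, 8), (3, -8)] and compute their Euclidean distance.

Computing all pairwise distances among 5 points:

d((-9, -7), (-8, -1)) = 6.0828 <-- minimum
d((-9, -7), (1, -1)) = 11.6619
d((-9, -7), (8, 8)) = 22.6716
d((-9, -7), (3, -8)) = 12.0416
d((-8, -1), (1, -1)) = 9.0
d((-8, -1), (8, 8)) = 18.3576
d((-8, -1), (3, -8)) = 13.0384
d((1, -1), (8, 8)) = 11.4018
d((1, -1), (3, -8)) = 7.2801
d((8, 8), (3, -8)) = 16.7631

Closest pair: (-9, -7) and (-8, -1) with distance 6.0828

The closest pair is (-9, -7) and (-8, -1) with Euclidean distance 6.0828. For 5 points, brute-force pairwise comparison is shown above. For large n, the divide-and-conquer algorithm (sort by x, recurse on halves, check the dividing strip) achieves O(n log n).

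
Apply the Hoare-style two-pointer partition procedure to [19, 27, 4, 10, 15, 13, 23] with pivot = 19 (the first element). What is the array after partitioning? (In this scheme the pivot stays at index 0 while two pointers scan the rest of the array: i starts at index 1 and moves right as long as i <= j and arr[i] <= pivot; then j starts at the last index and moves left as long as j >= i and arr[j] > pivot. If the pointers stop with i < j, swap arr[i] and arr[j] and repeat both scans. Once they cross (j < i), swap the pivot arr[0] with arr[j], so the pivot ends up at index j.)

Hoare-style two-pointer partition with pivot = 19:

Initial array: [19, 27, 4, 10, 15, 13, 23]

Pointers start at i = 1, j = 6.
i stops at index 1 (arr[1]=27 > 19), j stops at index 5 (arr[5]=13 <= 19): swap arr[1] and arr[5], array becomes [19, 13, 4, 10, 15, 27, 23]
i ends at 5, j ends at 4: the pointers have crossed (j < i), so scanning stops.

Swap pivot arr[0] with arr[4] to place pivot at position 4: [15, 13, 4, 10, 19, 27, 23]
Pivot position: 4

After partitioning with pivot 19, the array becomes [15, 13, 4, 10, 19, 27, 23]. The pivot is placed at index 4. All elements to the left of the pivot are <= 19, and all elements to the right are > 19.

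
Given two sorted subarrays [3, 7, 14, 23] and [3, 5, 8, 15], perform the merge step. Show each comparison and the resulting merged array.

Merging process:

Compare 3 vs 3: take 3 from left. Merged: [3]
Compare 7 vs 3: take 3 from right. Merged: [3, 3]
Compare 7 vs 5: take 5 from right. Merged: [3, 3, 5]
Compare 7 vs 8: take 7 from left. Merged: [3, 3, 5, 7]
Compare 14 vs 8: take 8 from right. Merged: [3, 3, 5, 7, 8]
Compare 14 vs 15: take 14 from left. Merged: [3, 3, 5, 7, 8, 14]
Compare 23 vs 15: take 15 from right. Merged: [3, 3, 5, 7, 8, 14, 15]
Append remaining from left: [23]. Merged: [3, 3, 5, 7, 8, 14, 15, 23]

Final merged array: [3, 3, 5, 7, 8, 14, 15, 23]
Total comparisons: 7

The merged array is [3, 3, 5, 7, 8, 14, 15, 23], requiring 7 comparisons. The merge step runs in O(n) time where n is the total number of elements.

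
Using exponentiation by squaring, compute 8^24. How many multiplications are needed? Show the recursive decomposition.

Computing 8^24 by squaring (build up from 8^1; each line after the first costs one multiplication):

8^1 = 8
8^2 = (8^1)^2 = 8^2 = 64
8^3 = 8 * 8^2 = 8 * 64 = 512
8^6 = (8^3)^2 = 512^2 = 262144
8^12 = (8^6)^2 = 262144^2 = 68719476736
8^24 = (8^12)^2 = 68719476736^2 = 4722366482869645213696

Result: 4722366482869645213696
Multiplications needed: 5 (5 lines after 8^1)

8^24 = 4722366482869645213696. Using exponentiation by squaring, this requires 5 multiplications. The key idea: if the exponent is even, square the half-power; if odd, multiply by the base once.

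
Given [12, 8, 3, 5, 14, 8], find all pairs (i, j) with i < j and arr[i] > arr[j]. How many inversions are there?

Finding inversions in [12, 8, 3, 5, 14, 8]:

(0, 1): arr[0]=12 > arr[1]=8
(0, 2): arr[0]=12 > arr[2]=3
(0, 3): arr[0]=12 > arr[3]=5
(0, 5): arr[0]=12 > arr[5]=8
(1, 2): arr[1]=8 > arr[2]=3
(1, 3): arr[1]=8 > arr[3]=5
(4, 5): arr[4]=14 > arr[5]=8

Total inversions: 7

The array has 7 inversion(s): (0,1), (0,2), (0,3), (0,5), (1,2), (1,3), (4,5). Each pair (i,j) satisfies i < j and arr[i] > arr[j].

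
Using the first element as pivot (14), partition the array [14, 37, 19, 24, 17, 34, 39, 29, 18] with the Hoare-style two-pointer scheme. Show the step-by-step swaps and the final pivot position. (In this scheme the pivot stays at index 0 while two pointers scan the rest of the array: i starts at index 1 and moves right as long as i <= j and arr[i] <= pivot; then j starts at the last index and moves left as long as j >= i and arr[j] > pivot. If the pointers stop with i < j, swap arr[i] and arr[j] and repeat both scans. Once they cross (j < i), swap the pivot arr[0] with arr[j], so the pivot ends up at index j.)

Hoare-style two-pointer partition with pivot = 14:

Initial array: [14, 37, 19, 24, 17, 34, 39, 29, 18]

Pointers start at i = 1, j = 8.
i ends at 1, j ends at 0: the pointers have crossed (j < i), so scanning stops.

j = 0, so swapping arr[0] with arr[j] leaves the pivot at position 0: [14, 37, 19, 24, 17, 34, 39, 29, 18]
Pivot position: 0

After partitioning with pivot 14, the array becomes [14, 37, 19, 24, 17, 34, 39, 29, 18]. The pivot is placed at index 0. All elements to the left of the pivot are <= 14, and all elements to the right are > 14.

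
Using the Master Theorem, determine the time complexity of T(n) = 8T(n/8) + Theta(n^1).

Master Theorem for T(n) = 8T(n/8) + O(n^1):

a = 8, b = 8, c = 1
log_b(a) = log_8(8) = 1.0000

Case 2: c = 1 = log_8(8) = 1.0000
T(n) = O(n^1 log n) = O(n log n)

For T(n) = 8T(n/8) + O(n^1): log_8(8) = 1.0000. This is Case 2 of the Master Theorem (c = log_b(a), equal work at all levels), giving O(n log n).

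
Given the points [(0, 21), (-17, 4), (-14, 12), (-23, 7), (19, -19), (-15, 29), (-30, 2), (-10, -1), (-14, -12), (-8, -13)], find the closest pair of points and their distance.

Computing all pairwise distances among 10 points:

d((0, 21), (-17, 4)) = 24.0416
d((0, 21), (-14, 12)) = 16.6433
d((0, 21), (-23, 7)) = 26.9258
d((0, 21), (19, -19)) = 44.2832
d((0, 21), (-15, 29)) = 17.0
d((0, 21), (-30, 2)) = 35.5106
d((0, 21), (-10, -1)) = 24.1661
d((0, 21), (-14, -12)) = 35.8469
d((0, 21), (-8, -13)) = 34.9285
d((-17, 4), (-14, 12)) = 8.544
d((-17, 4), (-23, 7)) = 6.7082
d((-17, 4), (19, -19)) = 42.72
d((-17, 4), (-15, 29)) = 25.0799
d((-17, 4), (-30, 2)) = 13.1529
d((-17, 4), (-10, -1)) = 8.6023
d((-17, 4), (-14, -12)) = 16.2788
d((-17, 4), (-8, -13)) = 19.2354
d((-14, 12), (-23, 7)) = 10.2956
d((-14, 12), (19, -19)) = 45.2769
d((-14, 12), (-15, 29)) = 17.0294
d((-14, 12), (-30, 2)) = 18.868
d((-14, 12), (-10, -1)) = 13.6015
d((-14, 12), (-14, -12)) = 24.0
d((-14, 12), (-8, -13)) = 25.7099
d((-23, 7), (19, -19)) = 49.3964
d((-23, 7), (-15, 29)) = 23.4094
d((-23, 7), (-30, 2)) = 8.6023
d((-23, 7), (-10, -1)) = 15.2643
d((-23, 7), (-14, -12)) = 21.0238
d((-23, 7), (-8, -13)) = 25.0
d((19, -19), (-15, 29)) = 58.8218
d((19, -19), (-30, 2)) = 53.3104
d((19, -19), (-10, -1)) = 34.1321
d((19, -19), (-14, -12)) = 33.7343
d((19, -19), (-8, -13)) = 27.6586
d((-15, 29), (-30, 2)) = 30.8869
d((-15, 29), (-10, -1)) = 30.4138
d((-15, 29), (-14, -12)) = 41.0122
d((-15, 29), (-8, -13)) = 42.5793
d((-30, 2), (-10, -1)) = 20.2237
d((-30, 2), (-14, -12)) = 21.2603
d((-30, 2), (-8, -13)) = 26.6271
d((-10, -1), (-14, -12)) = 11.7047
d((-10, -1), (-8, -13)) = 12.1655
d((-14, -12), (-8, -13)) = 6.0828 <-- minimum

Closest pair: (-14, -12) and (-8, -13) with distance 6.0828

The closest pair is (-14, -12) and (-8, -13) with Euclidean distance 6.0828. For 10 points, brute-force pairwise comparison is shown above. For large n, the divide-and-conquer algorithm (sort by x, recurse on halves, check the dividing strip) achieves O(n log n).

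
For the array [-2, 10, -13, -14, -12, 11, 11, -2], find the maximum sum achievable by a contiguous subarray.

Using Kadane's algorithm on [-2, 10, -13, -14, -12, 11, 11, -2]:

Scanning through the array:
Position 1 (value 10): max_ending_here = 10, max_so_far = 10
Position 2 (value -13): max_ending_here = -3, max_so_far = 10
Position 3 (value -14): max_ending_here = -14, max_so_far = 10
Position 4 (value -12): max_ending_here = -12, max_so_far = 10
Position 5 (value 11): max_ending_here = 11, max_so_far = 11
Position 6 (value 11): max_ending_here = 22, max_so_far = 22
Position 7 (value -2): max_ending_here = 20, max_so_far = 22

Maximum subarray: [11, 11]
Maximum sum: 22

The maximum subarray is [11, 11] with sum 22. This subarray runs from index 5 to index 6.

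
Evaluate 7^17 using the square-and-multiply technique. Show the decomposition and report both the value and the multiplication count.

Computing 7^17 by squaring (build up from 7^1; each line after the first costs one multiplication):

7^1 = 7
7^2 = (7^1)^2 = 7^2 = 49
7^4 = (7^2)^2 = 49^2 = 2401
7^8 = (7^4)^2 = 2401^2 = 5764801
7^16 = (7^8)^2 = 5764801^2 = 33232930569601
7^17 = 7 * 7^16 = 7 * 33232930569601 = 232630513987207

Result: 232630513987207
Multiplications needed: 5 (5 lines after 7^1)

7^17 = 232630513987207. Using exponentiation by squaring, this requires 5 multiplications. The key idea: if the exponent is even, square the half-power; if odd, multiply by the base once.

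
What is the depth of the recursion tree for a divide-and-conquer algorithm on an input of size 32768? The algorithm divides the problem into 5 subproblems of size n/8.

For divide and conquer with division factor 8:

Problem sizes at each level:
Level 0: 32768
Level 1: 4096
Level 2: 512
Level 3: 64
Level 4: 8
Level 5: 1

The root is level 0 and the size-1 base case is level 5 (the tree spans levels 0 through 5, i.e. 6 levels counting the root), so the depth is the number of divisions: log_8(32768) = 5

The recursion tree depth is log_8(32768) = 5. At each level, the problem size is divided by 8, so it takes 5 divisions to reduce to a base case of size 1. The algorithm makes 5 recursive calls at each level.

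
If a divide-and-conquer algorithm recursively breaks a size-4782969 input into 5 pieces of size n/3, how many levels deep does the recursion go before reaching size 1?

For divide and conquer with division factor 3:

Problem sizes at each level:
Level 0: 4782969
Level 1: 1594323
Level 2: 531441
Level 3: 177147
Level 4: 59049
Level 5: 19683
Level 6: 6561
Level 7: 2187
Level 8: 729
Level 9: 243
Level 10: 81
Level 11: 27
Level 12: 9
Level 13: 3
Level 14: 1

The root is level 0 and the size-1 base case is level 14 (the tree spans levels 0 through 14, i.e. 15 levels counting the root), so the depth is the number of divisions: log_3(4782969) = 14

The recursion tree depth is log_3(4782969) = 14. At each level, the problem size is divided by 3, so it takes 14 divisions to reduce to a base case of size 1. The algorithm makes 5 recursive calls at each level.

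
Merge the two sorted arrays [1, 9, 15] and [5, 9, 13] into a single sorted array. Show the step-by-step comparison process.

Merging process:

Compare 1 vs 5: take 1 from left. Merged: [1]
Compare 9 vs 5: take 5 from right. Merged: [1, 5]
Compare 9 vs 9: take 9 from left. Merged: [1, 5, 9]
Compare 15 vs 9: take 9 from right. Merged: [1, 5, 9, 9]
Compare 15 vs 13: take 13 from right. Merged: [1, 5, 9, 9, 13]
Append remaining from left: [15]. Merged: [1, 5, 9, 9, 13, 15]

Final merged array: [1, 5, 9, 9, 13, 15]
Total comparisons: 5

The merged array is [1, 5, 9, 9, 13, 15], requiring 5 comparisons. The merge step runs in O(n) time where n is the total number of elements.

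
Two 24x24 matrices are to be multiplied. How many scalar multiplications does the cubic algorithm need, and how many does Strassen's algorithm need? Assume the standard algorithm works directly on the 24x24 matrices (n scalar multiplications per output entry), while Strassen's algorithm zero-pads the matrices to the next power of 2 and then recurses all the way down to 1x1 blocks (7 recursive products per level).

Matrix multiplication for 24x24 matrices:

Strassen's algorithm requires power-of-2 dimensions. Pad 24x24 to 32x32 (next power of 2).

Standard algorithm: 24^3 = 13824 multiplications
Strassen's algorithm: 7^(log2(32)) = 7^5 = 16807 multiplications
Difference: 13824 - 16807 = -2983 (Strassen uses MORE here due to padding overhead — for small or just-over-power-of-2 n, padding can outweigh the per-level savings)

Standard: 13824 multiplications (24^3). Strassen: 16807 multiplications (7^5, after padding to 32x32). Strassen reduces 8 recursive multiplications to 7 at each level.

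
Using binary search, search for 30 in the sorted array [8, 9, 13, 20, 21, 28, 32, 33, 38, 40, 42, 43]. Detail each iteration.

Binary search for 30 in [8, 9, 13, 20, 21, 28, 32, 33, 38, 40, 42, 43]:

lo=0, hi=11, mid=5, arr[mid]=28 -> 28 < 30, search right half
lo=6, hi=11, mid=8, arr[mid]=38 -> 38 > 30, search left half
lo=6, hi=7, mid=6, arr[mid]=32 -> 32 > 30, search left half
lo=6 > hi=5, target 30 not found

Binary search determines that 30 is not in the array after 3 comparisons. The search space was exhausted without finding the target.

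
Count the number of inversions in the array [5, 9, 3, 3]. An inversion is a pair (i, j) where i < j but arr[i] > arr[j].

Finding inversions in [5, 9, 3, 3]:

(0, 2): arr[0]=5 > arr[2]=3
(0, 3): arr[0]=5 > arr[3]=3
(1, 2): arr[1]=9 > arr[2]=3
(1, 3): arr[1]=9 > arr[3]=3

Total inversions: 4

The array has 4 inversion(s): (0,2), (0,3), (1,2), (1,3). Each pair (i,j) satisfies i < j and arr[i] > arr[j].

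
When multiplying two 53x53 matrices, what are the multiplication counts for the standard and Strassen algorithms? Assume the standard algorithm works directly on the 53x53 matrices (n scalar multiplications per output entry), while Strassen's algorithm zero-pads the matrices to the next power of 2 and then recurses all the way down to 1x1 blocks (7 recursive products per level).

Matrix multiplication for 53x53 matrices:

Strassen's algorithm requires power-of-2 dimensions. Pad 53x53 to 64x64 (next power of 2).

Standard algorithm: 53^3 = 148877 multiplications
Strassen's algorithm: 7^(log2(64)) = 7^6 = 117649 multiplications
Savings: 148877 - 117649 = 31228 multiplications

Standard: 148877 multiplications (53^3). Strassen: 117649 multiplications (7^6, after padding to 64x64). Strassen reduces 8 recursive multiplications to 7 at each level.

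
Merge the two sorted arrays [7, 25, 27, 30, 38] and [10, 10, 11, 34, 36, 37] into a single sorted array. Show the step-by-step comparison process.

Merging process:

Compare 7 vs 10: take 7 from left. Merged: [7]
Compare 25 vs 10: take 10 from right. Merged: [7, 10]
Compare 25 vs 10: take 10 from right. Merged: [7, 10, 10]
Compare 25 vs 11: take 11 from right. Merged: [7, 10, 10, 11]
Compare 25 vs 34: take 25 from left. Merged: [7, 10, 10, 11, 25]
Compare 27 vs 34: take 27 from left. Merged: [7, 10, 10, 11, 25, 27]
Compare 30 vs 34: take 30 from left. Merged: [7, 10, 10, 11, 25, 27, 30]
Compare 38 vs 34: take 34 from right. Merged: [7, 10, 10, 11, 25, 27, 30, 34]
Compare 38 vs 36: take 36 from right. Merged: [7, 10, 10, 11, 25, 27, 30, 34, 36]
Compare 38 vs 37: take 37 from right. Merged: [7, 10, 10, 11, 25, 27, 30, 34, 36, 37]
Append remaining from left: [38]. Merged: [7, 10, 10, 11, 25, 27, 30, 34, 36, 37, 38]

Final merged array: [7, 10, 10, 11, 25, 27, 30, 34, 36, 37, 38]
Total comparisons: 10

The merged array is [7, 10, 10, 11, 25, 27, 30, 34, 36, 37, 38], requiring 10 comparisons. The merge step runs in O(n) time where n is the total number of elements.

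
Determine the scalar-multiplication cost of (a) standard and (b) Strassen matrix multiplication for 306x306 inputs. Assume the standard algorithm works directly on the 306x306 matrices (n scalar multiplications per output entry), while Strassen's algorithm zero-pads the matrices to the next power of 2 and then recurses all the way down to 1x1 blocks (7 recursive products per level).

Matrix multiplication for 306x306 matrices:

Strassen's algorithm requires power-of-2 dimensions. Pad 306x306 to 512x512 (next power of 2).

Standard algorithm: 306^3 = 28652616 multiplications
Strassen's algorithm: 7^(log2(512)) = 7^9 = 40353607 multiplications
Difference: 28652616 - 40353607 = -11700991 (Strassen uses MORE here due to padding overhead — for small or just-over-power-of-2 n, padding can outweigh the per-level savings)

Standard: 28652616 multiplications (306^3). Strassen: 40353607 multiplications (7^9, after padding to 512x512). Strassen reduces 8 recursive multiplications to 7 at each level.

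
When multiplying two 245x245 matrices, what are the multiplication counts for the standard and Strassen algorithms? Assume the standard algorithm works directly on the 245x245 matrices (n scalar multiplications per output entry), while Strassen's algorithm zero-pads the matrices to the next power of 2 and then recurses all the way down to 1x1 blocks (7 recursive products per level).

Matrix multiplication for 245x245 matrices:

Strassen's algorithm requires power-of-2 dimensions. Pad 245x245 to 256x256 (next power of 2).

Standard algorithm: 245^3 = 14706125 multiplications
Strassen's algorithm: 7^(log2(256)) = 7^8 = 5764801 multiplications
Savings: 14706125 - 5764801 = 8941324 multiplications

Standard: 14706125 multiplications (245^3). Strassen: 5764801 multiplications (7^8, after padding to 256x256). Strassen reduces 8 recursive multiplications to 7 at each level.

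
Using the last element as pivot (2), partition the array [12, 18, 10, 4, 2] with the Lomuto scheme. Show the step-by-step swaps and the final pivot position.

Lomuto partition with pivot = 2:

Initial array: [12, 18, 10, 4, 2]

arr[0]=12 > 2: no swap
arr[1]=18 > 2: no swap
arr[2]=10 > 2: no swap
arr[3]=4 > 2: no swap

Place pivot at position 0: [2, 18, 10, 4, 12]
Pivot position: 0

After partitioning with pivot 2, the array becomes [2, 18, 10, 4, 12]. The pivot is placed at index 0. All elements to the left of the pivot are <= 2, and all elements to the right are > 2.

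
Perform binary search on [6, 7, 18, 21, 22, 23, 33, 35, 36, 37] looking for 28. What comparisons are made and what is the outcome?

Binary search for 28 in [6, 7, 18, 21, 22, 23, 33, 35, 36, 37]:

lo=0, hi=9, mid=4, arr[mid]=22 -> 22 < 28, search right half
lo=5, hi=9, mid=7, arr[mid]=35 -> 35 > 28, search left half
lo=5, hi=6, mid=5, arr[mid]=23 -> 23 < 28, search right half
lo=6, hi=6, mid=6, arr[mid]=33 -> 33 > 28, search left half
lo=6 > hi=5, target 28 not found

Binary search determines that 28 is not in the array after 4 comparisons. The search space was exhausted without finding the target.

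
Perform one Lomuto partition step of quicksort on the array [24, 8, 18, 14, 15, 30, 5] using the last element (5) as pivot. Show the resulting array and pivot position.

Lomuto partition with pivot = 5:

Initial array: [24, 8, 18, 14, 15, 30, 5]

arr[0]=24 > 5: no swap
arr[1]=8 > 5: no swap
arr[2]=18 > 5: no swap
arr[3]=14 > 5: no swap
arr[4]=15 > 5: no swap
arr[5]=30 > 5: no swap

Place pivot at position 0: [5, 8, 18, 14, 15, 30, 24]
Pivot position: 0

After partitioning with pivot 5, the array becomes [5, 8, 18, 14, 15, 30, 24]. The pivot is placed at index 0. All elements to the left of the pivot are <= 5, and all elements to the right are > 5.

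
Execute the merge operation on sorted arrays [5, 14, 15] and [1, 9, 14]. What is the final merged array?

Merging process:

Compare 5 vs 1: take 1 from right. Merged: [1]
Compare 5 vs 9: take 5 from left. Merged: [1, 5]
Compare 14 vs 9: take 9 from right. Merged: [1, 5, 9]
Compare 14 vs 14: take 14 from left. Merged: [1, 5, 9, 14]
Compare 15 vs 14: take 14 from right. Merged: [1, 5, 9, 14, 14]
Append remaining from left: [15]. Merged: [1, 5, 9, 14, 14, 15]

Final merged array: [1, 5, 9, 14, 14, 15]
Total comparisons: 5

The merged array is [1, 5, 9, 14, 14, 15], requiring 5 comparisons. The merge step runs in O(n) time where n is the total number of elements.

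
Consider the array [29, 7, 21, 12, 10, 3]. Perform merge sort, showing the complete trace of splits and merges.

Merge sort trace:

Split: [29, 7, 21, 12, 10, 3] -> [29, 7, 21] and [12, 10, 3]
  Split: [29, 7, 21] -> [29] and [7, 21]
    Split: [7, 21] -> [7] and [21]
    Merge: [7] + [21] -> [7, 21]
  Merge: [29] + [7, 21] -> [7, 21, 29]
  Split: [12, 10, 3] -> [12] and [10, 3]
    Split: [10, 3] -> [10] and [3]
    Merge: [10] + [3] -> [3, 10]
  Merge: [12] + [3, 10] -> [3, 10, 12]
Merge: [7, 21, 29] + [3, 10, 12] -> [3, 7, 10, 12, 21, 29]

Final sorted array: [3, 7, 10, 12, 21, 29]

The merge sort proceeds by recursively splitting the array and merging sorted halves.
After all merges, the sorted array is [3, 7, 10, 12, 21, 29].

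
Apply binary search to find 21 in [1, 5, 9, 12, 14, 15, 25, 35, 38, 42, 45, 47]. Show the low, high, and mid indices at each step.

Binary search for 21 in [1, 5, 9, 12, 14, 15, 25, 35, 38, 42, 45, 47]:

lo=0, hi=11, mid=5, arr[mid]=15 -> 15 < 21, search right half
lo=6, hi=11, mid=8, arr[mid]=38 -> 38 > 21, search left half
lo=6, hi=7, mid=6, arr[mid]=25 -> 25 > 21, search left half
lo=6 > hi=5, target 21 not found

Binary search determines that 21 is not in the array after 3 comparisons. The search space was exhausted without finding the target.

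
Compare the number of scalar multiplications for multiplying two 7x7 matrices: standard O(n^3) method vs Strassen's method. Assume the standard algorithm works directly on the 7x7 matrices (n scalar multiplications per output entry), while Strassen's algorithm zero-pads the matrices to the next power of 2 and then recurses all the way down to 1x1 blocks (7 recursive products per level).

Matrix multiplication for 7x7 matrices:

Strassen's algorithm requires power-of-2 dimensions. Pad 7x7 to 8x8 (next power of 2).

Standard algorithm: 7^3 = 343 multiplications
Strassen's algorithm: 7^(log2(8)) = 7^3 = 343 multiplications
Savings: 343 - 343 = 0 multiplications

Standard: 343 multiplications (7^3). Strassen: 343 multiplications (7^3, after padding to 8x8). Strassen reduces 8 recursive multiplications to 7 at each level.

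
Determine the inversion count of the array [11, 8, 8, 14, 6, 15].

Finding inversions in [11, 8, 8, 14, 6, 15]:

(0, 1): arr[0]=11 > arr[1]=8
(0, 2): arr[0]=11 > arr[2]=8
(0, 4): arr[0]=11 > arr[4]=6
(1, 4): arr[1]=8 > arr[4]=6
(2, 4): arr[2]=8 > arr[4]=6
(3, 4): arr[3]=14 > arr[4]=6

Total inversions: 6

The array has 6 inversion(s): (0,1), (0,2), (0,4), (1,4), (2,4), (3,4). Each pair (i,j) satisfies i < j and arr[i] > arr[j].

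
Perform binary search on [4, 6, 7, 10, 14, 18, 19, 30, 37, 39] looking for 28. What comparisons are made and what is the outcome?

Binary search for 28 in [4, 6, 7, 10, 14, 18, 19, 30, 37, 39]:

lo=0, hi=9, mid=4, arr[mid]=14 -> 14 < 28, search right half
lo=5, hi=9, mid=7, arr[mid]=30 -> 30 > 28, search left half
lo=5, hi=6, mid=5, arr[mid]=18 -> 18 < 28, search right half
lo=6, hi=6, mid=6, arr[mid]=19 -> 19 < 28, search right half
lo=7 > hi=6, target 28 not found

Binary search determines that 28 is not in the array after 4 comparisons. The search space was exhausted without finding the target.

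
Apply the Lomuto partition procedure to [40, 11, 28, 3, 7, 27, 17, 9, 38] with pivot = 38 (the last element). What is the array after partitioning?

Lomuto partition with pivot = 38:

Initial array: [40, 11, 28, 3, 7, 27, 17, 9, 38]

arr[0]=40 > 38: no swap
arr[1]=11 <= 38: swap with position 0, array becomes [11, 40, 28, 3, 7, 27, 17, 9, 38]
arr[2]=28 <= 38: swap with position 1, array becomes [11, 28, 40, 3, 7, 27, 17, 9, 38]
arr[3]=3 <= 38: swap with position 2, array becomes [11, 28, 3, 40, 7, 27, 17, 9, 38]
arr[4]=7 <= 38: swap with position 3, array becomes [11, 28, 3, 7, 40, 27, 17, 9, 38]
arr[5]=27 <= 38: swap with position 4, array becomes [11, 28, 3, 7, 27, 40, 17, 9, 38]
arr[6]=17 <= 38: swap with position 5, array becomes [11, 28, 3, 7, 27, 17, 40, 9, 38]
arr[7]=9 <= 38: swap with position 6, array becomes [11, 28, 3, 7, 27, 17, 9, 40, 38]

Place pivot at position 7: [11, 28, 3, 7, 27, 17, 9, 38, 40]
Pivot position: 7

After partitioning with pivot 38, the array becomes [11, 28, 3, 7, 27, 17, 9, 38, 40]. The pivot is placed at index 7. All elements to the left of the pivot are <= 38, and all elements to the right are > 38.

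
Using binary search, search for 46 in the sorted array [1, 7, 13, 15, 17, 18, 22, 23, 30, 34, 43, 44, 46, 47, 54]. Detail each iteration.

Binary search for 46 in [1, 7, 13, 15, 17, 18, 22, 23, 30, 34, 43, 44, 46, 47, 54]:

lo=0, hi=14, mid=7, arr[mid]=23 -> 23 < 46, search right half
lo=8, hi=14, mid=11, arr[mid]=44 -> 44 < 46, search right half
lo=12, hi=14, mid=13, arr[mid]=47 -> 47 > 46, search left half
lo=12, hi=12, mid=12, arr[mid]=46 -> Found target at index 12!

Binary search finds 46 at index 12 after 4 comparisons. The search repeatedly halves the search space by comparing with the middle element.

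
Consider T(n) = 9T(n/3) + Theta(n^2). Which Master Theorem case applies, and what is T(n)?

Master Theorem for T(n) = 9T(n/3) + O(n^2):

a = 9, b = 3, c = 2
log_b(a) = log_3(9) = 2.0000

Case 2: c = 2 = log_3(9) = 2.0000
T(n) = O(n^2 log n) = O(n^2 log n)

For T(n) = 9T(n/3) + O(n^2): log_3(9) = 2.0000. This is Case 2 of the Master Theorem (c = log_b(a), equal work at all levels), giving O(n^2 log n).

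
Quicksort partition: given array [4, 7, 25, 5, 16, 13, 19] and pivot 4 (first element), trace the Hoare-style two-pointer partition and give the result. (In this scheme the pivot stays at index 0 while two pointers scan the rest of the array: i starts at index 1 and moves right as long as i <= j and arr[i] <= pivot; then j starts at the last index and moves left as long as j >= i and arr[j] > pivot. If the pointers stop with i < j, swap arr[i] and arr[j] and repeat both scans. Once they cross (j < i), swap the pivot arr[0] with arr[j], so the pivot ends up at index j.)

Hoare-style two-pointer partition with pivot = 4:

Initial array: [4, 7, 25, 5, 16, 13, 19]

Pointers start at i = 1, j = 6.
i ends at 1, j ends at 0: the pointers have crossed (j < i), so scanning stops.

j = 0, so swapping arr[0] with arr[j] leaves the pivot at position 0: [4, 7, 25, 5, 16, 13, 19]
Pivot position: 0

After partitioning with pivot 4, the array becomes [4, 7, 25, 5, 16, 13, 19]. The pivot is placed at index 0. All elements to the left of the pivot are <= 4, and all elements to the right are > 4.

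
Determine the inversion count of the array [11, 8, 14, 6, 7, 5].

Finding inversions in [11, 8, 14, 6, 7, 5]:

(0, 1): arr[0]=11 > arr[1]=8
(0, 3): arr[0]=11 > arr[3]=6
(0, 4): arr[0]=11 > arr[4]=7
(0, 5): arr[0]=11 > arr[5]=5
(1, 3): arr[1]=8 > arr[3]=6
(1, 4): arr[1]=8 > arr[4]=7
(1, 5): arr[1]=8 > arr[5]=5
(2, 3): arr[2]=14 > arr[3]=6
(2, 4): arr[2]=14 > arr[4]=7
(2, 5): arr[2]=14 > arr[5]=5
(3, 5): arr[3]=6 > arr[5]=5
(4, 5): arr[4]=7 > arr[5]=5

Total inversions: 12

The array has 12 inversion(s): (0,1), (0,3), (0,4), (0,5), (1,3), (1,4), (1,5), (2,3), (2,4), (2,5), (3,5), (4,5). Each pair (i,j) satisfies i < j and arr[i] > arr[j].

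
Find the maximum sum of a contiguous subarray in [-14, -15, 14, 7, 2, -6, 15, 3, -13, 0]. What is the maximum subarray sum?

Using Kadane's algorithm on [-14, -15, 14, 7, 2, -6, 15, 3, -13, 0]:

Scanning through the array:
Position 1 (value -15): max_ending_here = -15, max_so_far = -14
Position 2 (value 14): max_ending_here = 14, max_so_far = 14
Position 3 (value 7): max_ending_here = 21, max_so_far = 21
Position 4 (value 2): max_ending_here = 23, max_so_far = 23
Position 5 (value -6): max_ending_here = 17, max_so_far = 23
Position 6 (value 15): max_ending_here = 32, max_so_far = 32
Position 7 (value 3): max_ending_here = 35, max_so_far = 35
Position 8 (value -13): max_ending_here = 22, max_so_far = 35
Position 9 (value 0): max_ending_here = 22, max_so_far = 35

Maximum subarray: [14, 7, 2, -6, 15, 3]
Maximum sum: 35

The maximum subarray is [14, 7, 2, -6, 15, 3] with sum 35. This subarray runs from index 2 to index 7.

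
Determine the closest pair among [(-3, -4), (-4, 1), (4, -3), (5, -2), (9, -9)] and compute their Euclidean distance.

Computing all pairwise distances among 5 points:

d((-3, -4), (-4, 1)) = 5.099
d((-3, -4), (4, -3)) = 7.0711
d((-3, -4), (5, -2)) = 8.2462
d((-3, -4), (9, -9)) = 13.0
d((-4, 1), (4, -3)) = 8.9443
d((-4, 1), (5, -2)) = 9.4868
d((-4, 1), (9, -9)) = 16.4012
d((4, -3), (5, -2)) = 1.4142 <-- minimum
d((4, -3), (9, -9)) = 7.8102
d((5, -2), (9, -9)) = 8.0623

Closest pair: (4, -3) and (5, -2) with distance 1.4142

The closest pair is (4, -3) and (5, -2) with Euclidean distance 1.4142. For 5 points, brute-force pairwise comparison is shown above. For large n, the divide-and-conquer algorithm (sort by x, recurse on halves, check the dividing strip) achieves O(n log n).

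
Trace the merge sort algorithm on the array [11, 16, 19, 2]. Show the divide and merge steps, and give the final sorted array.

Merge sort trace:

Split: [11, 16, 19, 2] -> [11, 16] and [19, 2]
  Split: [11, 16] -> [11] and [16]
  Merge: [11] + [16] -> [11, 16]
  Split: [19, 2] -> [19] and [2]
  Merge: [19] + [2] -> [2, 19]
Merge: [11, 16] + [2, 19] -> [2, 11, 16, 19]

Final sorted array: [2, 11, 16, 19]

The merge sort proceeds by recursively splitting the array and merging sorted halves.
After all merges, the sorted array is [2, 11, 16, 19].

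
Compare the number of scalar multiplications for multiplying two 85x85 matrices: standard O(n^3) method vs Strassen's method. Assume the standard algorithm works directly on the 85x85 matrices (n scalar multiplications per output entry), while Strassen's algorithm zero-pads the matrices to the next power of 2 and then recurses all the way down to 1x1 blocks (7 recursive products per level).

Matrix multiplication for 85x85 matrices:

Strassen's algorithm requires power-of-2 dimensions. Pad 85x85 to 128x128 (next power of 2).

Standard algorithm: 85^3 = 614125 multiplications
Strassen's algorithm: 7^(log2(128)) = 7^7 = 823543 multiplications
Difference: 614125 - 823543 = -209418 (Strassen uses MORE here due to padding overhead — for small or just-over-power-of-2 n, padding can outweigh the per-level savings)

Standard: 614125 multiplications (85^3). Strassen: 823543 multiplications (7^7, after padding to 128x128). Strassen reduces 8 recursive multiplications to 7 at each level.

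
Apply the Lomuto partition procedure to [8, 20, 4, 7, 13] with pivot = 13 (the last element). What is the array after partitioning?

Lomuto partition with pivot = 13:

Initial array: [8, 20, 4, 7, 13]

arr[0]=8 <= 13: swap with position 0, array becomes [8, 20, 4, 7, 13]
arr[1]=20 > 13: no swap
arr[2]=4 <= 13: swap with position 1, array becomes [8, 4, 20, 7, 13]
arr[3]=7 <= 13: swap with position 2, array becomes [8, 4, 7, 20, 13]

Place pivot at position 3: [8, 4, 7, 13, 20]
Pivot position: 3

After partitioning with pivot 13, the array becomes [8, 4, 7, 13, 20]. The pivot is placed at index 3. All elements to the left of the pivot are <= 13, and all elements to the right are > 13.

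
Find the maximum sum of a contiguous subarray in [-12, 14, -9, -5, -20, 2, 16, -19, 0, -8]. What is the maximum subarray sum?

Using Kadane's algorithm on [-12, 14, -9, -5, -20, 2, 16, -19, 0, -8]:

Scanning through the array:
Position 1 (value 14): max_ending_here = 14, max_so_far = 14
Position 2 (value -9): max_ending_here = 5, max_so_far = 14
Position 3 (value -5): max_ending_here = 0, max_so_far = 14
Position 4 (value -20): max_ending_here = -20, max_so_far = 14
Position 5 (value 2): max_ending_here = 2, max_so_far = 14
Position 6 (value 16): max_ending_here = 18, max_so_far = 18
Position 7 (value -19): max_ending_here = -1, max_so_far = 18
Position 8 (value 0): max_ending_here = 0, max_so_far = 18
Position 9 (value -8): max_ending_here = -8, max_so_far = 18

Maximum subarray: [2, 16]
Maximum sum: 18

The maximum subarray is [2, 16] with sum 18. This subarray runs from index 5 to index 6.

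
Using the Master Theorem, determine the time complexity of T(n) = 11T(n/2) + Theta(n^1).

Master Theorem for T(n) = 11T(n/2) + O(n^1):

a = 11, b = 2, c = 1
log_b(a) = log_2(11) = 3.4594

Case 1: c = 1 < log_2(11) = 3.4594
T(n) = O(n^(log_2 11))

For T(n) = 11T(n/2) + O(n^1): log_2(11) = 3.4594. This is Case 1 of the Master Theorem (c < log_b(a), work dominated by leaves), giving O(n^(log_2 11)).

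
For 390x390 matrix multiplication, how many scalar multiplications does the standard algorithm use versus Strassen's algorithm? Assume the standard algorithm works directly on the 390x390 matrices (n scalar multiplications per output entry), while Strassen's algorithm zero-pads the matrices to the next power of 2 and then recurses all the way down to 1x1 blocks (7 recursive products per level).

Matrix multiplication for 390x390 matrices:

Strassen's algorithm requires power-of-2 dimensions. Pad 390x390 to 512x512 (next power of 2).

Standard algorithm: 390^3 = 59319000 multiplications
Strassen's algorithm: 7^(log2(512)) = 7^9 = 40353607 multiplications
Savings: 59319000 - 40353607 = 18965393 multiplications

Standard: 59319000 multiplications (390^3). Strassen: 40353607 multiplications (7^9, after padding to 512x512). Strassen reduces 8 recursive multiplications to 7 at each level.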